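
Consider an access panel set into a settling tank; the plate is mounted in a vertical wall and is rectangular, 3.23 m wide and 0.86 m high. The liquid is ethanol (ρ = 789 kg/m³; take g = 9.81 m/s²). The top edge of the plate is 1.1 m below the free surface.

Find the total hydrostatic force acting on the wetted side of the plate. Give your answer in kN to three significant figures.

γ = ρg = 789 × 9.81 / 1000 = 7.74009 kN/m³.
The centroid lies 0.86/2 = 0.43 m below the top edge, so the centroid depth is h_c = 1.1 + 0.43 = 1.53 m.
A = 3.23 × 0.86 = 2.7778 m².
Resultant F = γ·h_c·A = 7.74009 × 1.53 × 2.7778 = 32.8956 kN.

F ≈ 32.9 kN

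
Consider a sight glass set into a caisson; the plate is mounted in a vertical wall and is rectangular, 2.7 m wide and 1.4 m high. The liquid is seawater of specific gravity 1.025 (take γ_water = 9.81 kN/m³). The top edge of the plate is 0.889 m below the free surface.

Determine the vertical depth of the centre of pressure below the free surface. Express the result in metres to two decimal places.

γ = 1.025 × 9.81 = 10.05525 kN/m³.
The centroid lies 1.4/2 = 0.7 m below the top edge, so the centroid depth is h_c = 0.889 + 0.7 = 1.589 m.
A = 2.7 × 1.4 = 3.78 m².
Resultant F = γ·h_c·A = 10.05525 × 1.589 × 3.78 = 60.3961 kN.
I_c = b·h³/12 = 2.7 × 1.4³/12 = 0.6174 m⁴.
Centre of pressure: y_p = y_c + I_c/(y_c·A) = 1.589 + 0.6174/(1.589 × 3.78) = 1.589 + 0.10279 = 1.69179 m along the plane.

h_p = 1.69 m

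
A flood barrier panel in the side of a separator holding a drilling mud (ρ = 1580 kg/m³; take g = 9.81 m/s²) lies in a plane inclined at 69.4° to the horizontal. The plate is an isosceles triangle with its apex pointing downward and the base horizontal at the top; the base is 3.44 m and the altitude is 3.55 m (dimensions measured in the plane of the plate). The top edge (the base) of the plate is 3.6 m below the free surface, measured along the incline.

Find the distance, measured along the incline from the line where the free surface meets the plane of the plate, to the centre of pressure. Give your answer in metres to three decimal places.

γ = ρg = 1580 × 9.81 / 1000 = 15.4998 kN/m³.
Let θ = 69.4° be the plate's angle to the horizontal; measure y along the incline from where the plane meets the free surface. Vertical depth h = y·sinθ with sinθ = 0.936060.
With the apex down, the centroid sits h/3 = 3.55/3 = 1.18333 m below the base (the top edge), so y_c = 3.6 + 1.18333 = 4.78333 m and h_c = 4.78333 × 0.936060 = 4.47748 m.
A = ½ × 3.44 × 3.55 = 6.106 m².
Resultant F = γ·h_c·A = 15.4998 × 4.47748 × 6.106 = 423.757 kN.
I_c = b·h³/36 = 3.44 × 3.55³/36 = 4.27505 m⁴.
Centre of pressure: y_p = y_c + I_c/(y_c·A) = 4.78333 + 4.27505/(4.78333 × 6.106) = 4.78333 + 0.146371 = 4.9297 m along the plane.

y_p = 4.930 m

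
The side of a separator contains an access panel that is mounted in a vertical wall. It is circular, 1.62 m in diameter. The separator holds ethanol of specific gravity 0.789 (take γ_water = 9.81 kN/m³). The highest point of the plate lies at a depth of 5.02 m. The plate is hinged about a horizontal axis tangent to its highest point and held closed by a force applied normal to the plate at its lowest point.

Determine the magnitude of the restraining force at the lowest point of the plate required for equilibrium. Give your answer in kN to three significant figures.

P ≈ 48.1 kN

γ = 0.789 × 9.81 = 7.74009 kN/m³.
The centroid is at the centre, 0.81 m below the top of the plate, so the centroid depth is h_c = 5.02 + 0.81 = 5.83 m.
A = π(0.81)² = 2.0612 m².
Resultant F = γ·h_c·A = 7.74009 × 5.83 × 2.0612 = 93.0111 kN.
I_c = πr⁴/4 = π × 0.81⁴/4 = 0.338088 m⁴.
Centre of pressure: y_p = y_c + I_c/(y_c·A) = 5.83 + 0.338088/(5.83 × 2.0612) = 5.83 + 0.0281346 = 5.85813 m along the plane.
The resultant acts 0.81 + 0.0281346 = 0.838135 m (along the plate) below the hinge at the top edge, so the moment about the hinge is M = F × 0.838135 = 93.0111 × 0.838135 = 77.9559 kN·m.
A normal force at the bottom, 1.62 m from the hinge, must supply this moment: P = 77.9559/1.62 = 48.1209 kN.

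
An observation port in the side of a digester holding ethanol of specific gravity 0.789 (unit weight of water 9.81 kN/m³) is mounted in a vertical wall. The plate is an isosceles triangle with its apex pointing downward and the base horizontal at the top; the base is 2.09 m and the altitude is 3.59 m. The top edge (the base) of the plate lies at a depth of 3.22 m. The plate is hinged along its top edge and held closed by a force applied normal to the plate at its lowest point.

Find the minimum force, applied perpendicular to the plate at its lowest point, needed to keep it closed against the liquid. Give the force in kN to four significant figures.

P ≈ 48.54 kN

γ = 0.789 × 9.81 = 7.74009 kN/m³.
With the apex down, the centroid sits h/3 = 3.59/3 = 1.19667 m below the base (the top edge), so the centroid depth is h_c = 3.22 + 1.19667 = 4.41667 m.
A = ½ × 2.09 × 3.59 = 3.75155 m².
Resultant F = γ·h_c·A = 7.74009 × 4.41667 × 3.75155 = 128.248 kN.
I_c = b·h³/36 = 2.09 × 3.59³/36 = 2.68613 m⁴.
Centre of pressure: y_p = y_c + I_c/(y_c·A) = 4.41667 + 2.68613/(4.41667 × 3.75155) = 4.41667 + 0.162114 = 4.57878 m along the plane.
The resultant acts 1.19667 + 0.162114 = 1.35878 m (along the plate) below the hinge at the top edge, so the moment about the hinge is M = F × 1.35878 = 128.248 × 1.35878 = 174.261 kN·m.
A normal force at the bottom, 3.59 m from the hinge, must supply this moment: P = 174.261/3.59 = 48.5407 kN.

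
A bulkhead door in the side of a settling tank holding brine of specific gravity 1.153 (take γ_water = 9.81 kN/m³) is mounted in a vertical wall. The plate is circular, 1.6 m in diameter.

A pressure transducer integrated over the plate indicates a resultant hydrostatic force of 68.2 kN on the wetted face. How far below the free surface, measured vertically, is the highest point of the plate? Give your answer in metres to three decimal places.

γ = 1.153 × 9.81 = 11.31093 kN/m³.
A = π(0.8)² = 2.01062 m².
From F = γ·h_c·A, the centroid depth is h_c = 68.2/(11.31093 × 2.01062) = 2.99886 m.
The centroid is at the centre, 0.8 m below the top of the plate, so the highest point sits at h_top = 2.99886 − 0.8 = 2.19886 m below the surface.

d_top ≈ 2.199 m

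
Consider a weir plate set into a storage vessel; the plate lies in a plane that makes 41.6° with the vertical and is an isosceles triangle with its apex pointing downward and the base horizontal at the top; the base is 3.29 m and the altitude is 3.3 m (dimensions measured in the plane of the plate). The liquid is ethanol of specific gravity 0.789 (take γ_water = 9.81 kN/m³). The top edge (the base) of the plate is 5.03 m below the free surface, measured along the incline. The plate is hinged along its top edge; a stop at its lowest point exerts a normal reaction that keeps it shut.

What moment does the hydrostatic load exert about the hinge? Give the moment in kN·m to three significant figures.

M ≈ 231 kN·m

γ = 0.789 × 9.81 = 7.74009 kN/m³.
The plate makes 41.6° with the vertical, i.e. θ = 90° − 41.6° = 48.4° to the horizontal. Measuring y along the incline from the free-surface line, vertical depth h = y·sinθ with sinθ = 0.747798.
With the apex down, the centroid sits h/3 = 3.3/3 = 1.1 m below the base (the top edge), so y_c = 5.03 + 1.1 = 6.13 m and h_c = 6.13 × 0.747798 = 4.584 m.
A = ½ × 3.29 × 3.3 = 5.4285 m².
Resultant F = γ·h_c·A = 7.74009 × 4.584 × 5.4285 = 192.606 kN.
I_c = b·h³/36 = 3.29 × 3.3³/36 = 3.28424 m⁴.
Centre of pressure: y_p = y_c + I_c/(y_c·A) = 6.13 + 3.28424/(6.13 × 5.4285) = 6.13 + 0.0986949 = 6.22869 m along the plane.
The resultant acts 1.1 + 0.0986949 = 1.19869 m (along the plate) below the hinge at the top edge, so the moment about the hinge is M = F × 1.19869 = 192.606 × 1.19869 = 230.875 kN·m.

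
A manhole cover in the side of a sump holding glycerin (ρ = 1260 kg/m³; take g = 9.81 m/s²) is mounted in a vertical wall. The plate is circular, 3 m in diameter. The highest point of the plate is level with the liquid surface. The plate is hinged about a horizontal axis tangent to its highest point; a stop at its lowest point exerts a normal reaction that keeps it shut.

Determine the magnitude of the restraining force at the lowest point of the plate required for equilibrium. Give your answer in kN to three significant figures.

γ = ρg = 1260 × 9.81 / 1000 = 12.3606 kN/m³.
The centroid is at the centre, 1.5 m below the top of the plate, so the centroid depth is h_c = 1.5 m.
A = π(1.5)² = 7.06858 m².
Resultant F = γ·h_c·A = 12.3606 × 1.5 × 7.06858 = 131.058 kN.
I_c = πr⁴/4 = π × 1.5⁴/4 = 3.97608 m⁴.
Centre of pressure: y_p = y_c + I_c/(y_c·A) = 1.5 + 3.97608/(1.5 × 7.06858) = 1.5 + 0.375 = 1.875 m along the plane.
The resultant acts 1.5 + 0.375 = 1.875 m (along the plate) below the hinge at the top edge, so the moment about the hinge is M = F × 1.875 = 131.058 × 1.875 = 245.734 kN·m.
A normal force at the bottom, 3 m from the hinge, must supply this moment: P = 245.734/3 = 81.9113 kN.

P ≈ 81.9 kN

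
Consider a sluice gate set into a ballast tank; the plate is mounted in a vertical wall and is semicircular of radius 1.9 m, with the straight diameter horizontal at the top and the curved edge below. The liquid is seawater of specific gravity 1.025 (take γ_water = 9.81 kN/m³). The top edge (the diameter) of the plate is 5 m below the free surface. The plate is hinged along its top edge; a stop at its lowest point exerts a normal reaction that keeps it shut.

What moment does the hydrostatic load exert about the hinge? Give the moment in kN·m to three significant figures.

γ = 1.025 × 9.81 = 10.05525 kN/m³.
The centroid of a semicircle lies 4r/(3π) = 0.806385 m from the diameter, here below the top edge, so the centroid depth is h_c = 5 + 0.806385 = 5.80638 m.
A = πr²/2 = π × 1.9²/2 = 5.67057 m².
Resultant F = γ·h_c·A = 10.05525 × 5.80638 × 5.67057 = 331.074 kN.
I_c = (π/8 − 8/(9π))·r⁴ = 0.109757 × 1.9⁴ = 1.43036 m⁴.
Centre of pressure: y_p = y_c + I_c/(y_c·A) = 5.80638 + 1.43036/(5.80638 × 5.67057) = 5.80638 + 0.0434423 = 5.84982 m along the plane.
The resultant acts 0.806385 + 0.0434423 = 0.849827 m (along the plate) below the hinge at the top edge, so the moment about the hinge is M = F × 0.849827 = 331.074 × 0.849827 = 281.356 kN·m.

M ≈ 281 kN·m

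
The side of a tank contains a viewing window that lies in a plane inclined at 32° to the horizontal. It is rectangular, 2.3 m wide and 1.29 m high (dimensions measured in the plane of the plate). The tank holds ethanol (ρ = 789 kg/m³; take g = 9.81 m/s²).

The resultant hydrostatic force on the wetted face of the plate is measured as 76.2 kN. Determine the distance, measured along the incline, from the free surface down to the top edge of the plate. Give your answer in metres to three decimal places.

γ = ρg = 789 × 9.81 / 1000 = 7.74009 kN/m³.
A = 2.3 × 1.29 = 2.967 m².
From F = γ·h_c·A, the centroid depth is h_c = 76.2/(7.74009 × 2.967) = 3.31811 m.
Let θ = 32° be the plate's angle to the horizontal; measure y along the incline from where the plane meets the free surface. Vertical depth h = y·sinθ with sinθ = 0.529919.
Along the incline, y_c = h_c/sinθ = 3.31811/0.529919 = 6.26154 m.
The centroid lies 1.29/2 = 0.645 m below the top edge, so the top edge sits at y_top = 6.26154 − 0.645 = 5.61654 m along the incline.

y_top ≈ 5.617 m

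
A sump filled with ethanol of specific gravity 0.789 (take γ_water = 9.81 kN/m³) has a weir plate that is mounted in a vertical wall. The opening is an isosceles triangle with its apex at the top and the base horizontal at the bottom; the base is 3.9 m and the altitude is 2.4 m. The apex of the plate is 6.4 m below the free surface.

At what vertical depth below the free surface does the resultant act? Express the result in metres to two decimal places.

γ = 0.789 × 9.81 = 7.74009 kN/m³.
With the apex up, the centroid sits 2h/3 = 2 × 2.4/3 = 1.6 m below the apex, so the centroid depth is h_c = 6.4 + 1.6 = 8 m.
A = ½ × 3.9 × 2.4 = 4.68 m².
Resultant F = γ·h_c·A = 7.74009 × 8 × 4.68 = 289.789 kN.
I_c = b·h³/36 = 3.9 × 2.4³/36 = 1.4976 m⁴.
Centre of pressure: y_p = y_c + I_c/(y_c·A) = 8 + 1.4976/(8 × 4.68) = 8 + 0.04 = 8.04 m along the plane.

h_p = 8.04 m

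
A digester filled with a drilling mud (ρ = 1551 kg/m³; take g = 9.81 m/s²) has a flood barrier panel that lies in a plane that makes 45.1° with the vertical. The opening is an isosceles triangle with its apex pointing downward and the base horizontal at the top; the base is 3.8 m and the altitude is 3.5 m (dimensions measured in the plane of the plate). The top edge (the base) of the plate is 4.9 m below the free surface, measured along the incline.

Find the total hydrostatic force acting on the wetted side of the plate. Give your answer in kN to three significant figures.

γ = ρg = 1551 × 9.81 / 1000 = 15.21531 kN/m³.
The plate makes 45.1° with the vertical, i.e. θ = 90° − 45.1° = 44.9° to the horizontal. Measuring y along the incline from the free-surface line, vertical depth h = y·sinθ with sinθ = 0.705872.
With the apex down, the centroid sits h/3 = 3.5/3 = 1.16667 m below the base (the top edge), so y_c = 4.9 + 1.16667 = 6.06667 m and h_c = 6.06667 × 0.705872 = 4.28229 m.
A = ½ × 3.8 × 3.5 = 6.65 m².
Resultant F = γ·h_c·A = 15.21531 × 4.28229 × 6.65 = 433.29 kN.

F ≈ 433 kN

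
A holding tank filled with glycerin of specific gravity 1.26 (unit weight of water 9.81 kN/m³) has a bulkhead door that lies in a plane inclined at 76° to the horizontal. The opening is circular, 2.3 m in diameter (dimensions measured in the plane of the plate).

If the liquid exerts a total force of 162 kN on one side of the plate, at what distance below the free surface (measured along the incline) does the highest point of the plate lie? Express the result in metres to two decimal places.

y_top ≈ 2.10 m

γ = 1.26 × 9.81 = 12.3606 kN/m³.
A = π(1.15)² = 4.15476 m².
From F = γ·h_c·A, the centroid depth is h_c = 162/(12.3606 × 4.15476) = 3.15449 m.
Let θ = 76° be the plate's angle to the horizontal; measure y along the incline from where the plane meets the free surface. Vertical depth h = y·sinθ with sinθ = 0.970296.
Along the incline, y_c = h_c/sinθ = 3.15449/0.970296 = 3.25106 m.
The centroid is at the centre, 1.15 m below the top of the plate, so the highest point sits at y_top = 3.25106 − 1.15 = 2.10106 m along the incline.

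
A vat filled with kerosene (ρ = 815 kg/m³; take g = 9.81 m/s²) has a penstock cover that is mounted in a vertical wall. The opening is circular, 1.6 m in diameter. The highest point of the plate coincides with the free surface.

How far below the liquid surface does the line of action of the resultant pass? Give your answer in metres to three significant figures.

h_p = 1.00 m

γ = ρg = 815 × 9.81 / 1000 = 7.99515 kN/m³.
The centroid is at the centre, 0.8 m below the top of the plate, so the centroid depth is h_c = 0.8 m.
A = π(0.8)² = 2.01062 m².
Resultant F = γ·h_c·A = 7.99515 × 0.8 × 2.01062 = 12.8602 kN.
I_c = πr⁴/4 = π × 0.8⁴/4 = 0.321699 m⁴.
Centre of pressure: y_p = y_c + I_c/(y_c·A) = 0.8 + 0.321699/(0.8 × 2.01062) = 0.8 + 0.2 = 1 m along the plane.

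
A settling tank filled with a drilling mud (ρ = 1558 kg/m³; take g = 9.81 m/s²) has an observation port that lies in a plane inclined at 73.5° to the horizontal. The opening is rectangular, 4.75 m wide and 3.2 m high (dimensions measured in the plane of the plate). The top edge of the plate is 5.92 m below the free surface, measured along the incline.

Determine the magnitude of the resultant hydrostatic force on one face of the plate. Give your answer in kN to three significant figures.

γ = ρg = 1558 × 9.81 / 1000 = 15.28398 kN/m³.
Let θ = 73.5° be the plate's angle to the horizontal; measure y along the incline from where the plane meets the free surface. Vertical depth h = y·sinθ with sinθ = 0.958820.
The centroid lies 3.2/2 = 1.6 m below the top edge, so y_c = 5.92 + 1.6 = 7.52 m and h_c = 7.52 × 0.958820 = 7.21033 m.
A = 4.75 × 3.2 = 15.2 m².
Resultant F = γ·h_c·A = 15.28398 × 7.21033 × 15.2 = 1675.08 kN.

F ≈ 1680 kN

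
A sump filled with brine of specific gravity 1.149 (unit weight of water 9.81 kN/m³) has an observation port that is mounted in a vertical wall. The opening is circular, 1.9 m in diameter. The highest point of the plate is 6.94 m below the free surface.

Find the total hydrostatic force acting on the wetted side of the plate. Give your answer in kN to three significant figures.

γ = 1.149 × 9.81 = 11.27169 kN/m³.
The centroid is at the centre, 0.95 m below the top of the plate, so the centroid depth is h_c = 6.94 + 0.95 = 7.89 m.
A = π(0.95)² = 2.83529 m².
Resultant F = γ·h_c·A = 11.27169 × 7.89 × 2.83529 = 252.153 kN.

F ≈ 252 kN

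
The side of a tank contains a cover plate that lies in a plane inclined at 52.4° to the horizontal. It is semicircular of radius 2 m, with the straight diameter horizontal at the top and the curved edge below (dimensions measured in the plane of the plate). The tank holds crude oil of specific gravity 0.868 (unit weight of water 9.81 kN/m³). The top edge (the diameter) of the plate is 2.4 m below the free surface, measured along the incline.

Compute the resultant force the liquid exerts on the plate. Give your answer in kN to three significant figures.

γ = 0.868 × 9.81 = 8.51508 kN/m³.
Let θ = 52.4° be the plate's angle to the horizontal; measure y along the incline from where the plane meets the free surface. Vertical depth h = y·sinθ with sinθ = 0.792290.
The centroid of a semicircle lies 4r/(3π) = 0.848826 m from the diameter, here below the top edge, so y_c = 2.4 + 0.848826 = 3.24883 m and h_c = 3.24883 × 0.792290 = 2.57402 m.
A = πr²/2 = π × 2²/2 = 6.28319 m².
Resultant F = γ·h_c·A = 8.51508 × 2.57402 × 6.28319 = 137.715 kN.

F ≈ 138 kN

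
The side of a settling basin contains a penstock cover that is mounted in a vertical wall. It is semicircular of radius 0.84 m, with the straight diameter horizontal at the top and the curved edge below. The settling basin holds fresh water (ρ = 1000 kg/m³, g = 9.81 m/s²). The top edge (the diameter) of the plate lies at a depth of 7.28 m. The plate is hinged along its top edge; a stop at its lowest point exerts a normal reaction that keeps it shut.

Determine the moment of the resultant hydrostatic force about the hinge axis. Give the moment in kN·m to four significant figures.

M ≈ 30.14 kN·m

γ = ρg = 1000 × 9.81 = 9810 N/m³ = 9.81 kN/m³.
The centroid of a semicircle lies 4r/(3π) = 0.356507 m from the diameter, here below the top edge, so the centroid depth is h_c = 7.28 + 0.356507 = 7.63651 m.
A = πr²/2 = π × 0.84²/2 = 1.10835 m².
Resultant F = γ·h_c·A = 9.81 × 7.63651 × 1.10835 = 83.0311 kN.
I_c = (π/8 − 8/(9π))·r⁴ = 0.109757 × 0.84⁴ = 0.0546449 m⁴.
Centre of pressure: y_p = y_c + I_c/(y_c·A) = 7.63651 + 0.0546449/(7.63651 × 1.10835) = 7.63651 + 0.00645621 = 7.64297 m along the plane.
The resultant acts 0.356507 + 0.00645621 = 0.362963 m (along the plate) below the hinge at the top edge, so the moment about the hinge is M = F × 0.362963 = 83.0311 × 0.362963 = 30.1372 kN·m.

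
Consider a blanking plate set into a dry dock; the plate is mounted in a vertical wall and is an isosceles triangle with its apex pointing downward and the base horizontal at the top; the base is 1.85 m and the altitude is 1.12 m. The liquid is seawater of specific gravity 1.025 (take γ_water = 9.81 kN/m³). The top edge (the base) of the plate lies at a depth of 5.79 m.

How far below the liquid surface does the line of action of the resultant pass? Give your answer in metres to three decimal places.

γ = 1.025 × 9.81 = 10.05525 kN/m³.
With the apex down, the centroid sits h/3 = 1.12/3 = 0.373333 m below the base (the top edge), so the centroid depth is h_c = 5.79 + 0.373333 = 6.16333 m.
A = ½ × 1.85 × 1.12 = 1.036 m².
Resultant F = γ·h_c·A = 10.05525 × 6.16333 × 1.036 = 64.2049 kN.
I_c = b·h³/36 = 1.85 × 1.12³/36 = 0.0721977 m⁴.
Centre of pressure: y_p = y_c + I_c/(y_c·A) = 6.16333 + 0.0721977/(6.16333 × 1.036) = 6.16333 + 0.011307 = 6.17464 m along the plane.

h_p = 6.175 m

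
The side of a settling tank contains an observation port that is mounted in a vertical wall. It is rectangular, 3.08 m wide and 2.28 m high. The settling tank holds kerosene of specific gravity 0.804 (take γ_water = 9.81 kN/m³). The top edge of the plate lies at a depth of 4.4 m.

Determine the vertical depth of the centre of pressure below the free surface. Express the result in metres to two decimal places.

h_p = 5.62 m

γ = 0.804 × 9.81 = 7.88724 kN/m³.
The centroid lies 2.28/2 = 1.14 m below the top edge, so the centroid depth is h_c = 4.4 + 1.14 = 5.54 m.
A = 3.08 × 2.28 = 7.0224 m².
Resultant F = γ·h_c·A = 7.88724 × 5.54 × 7.0224 = 306.846 kN.
I_c = b·h³/12 = 3.08 × 2.28³/12 = 3.0421 m⁴.
Centre of pressure: y_p = y_c + I_c/(y_c·A) = 5.54 + 3.0421/(5.54 × 7.0224) = 5.54 + 0.0781949 = 5.61819 m along the plane.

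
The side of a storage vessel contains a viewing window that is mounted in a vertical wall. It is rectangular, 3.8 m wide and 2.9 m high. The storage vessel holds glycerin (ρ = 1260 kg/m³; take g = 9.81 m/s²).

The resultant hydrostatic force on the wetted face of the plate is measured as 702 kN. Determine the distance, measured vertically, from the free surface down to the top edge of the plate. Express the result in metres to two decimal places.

d_top ≈ 3.70 m

γ = ρg = 1260 × 9.81 / 1000 = 12.3606 kN/m³.
A = 3.8 × 2.9 = 11.02 m².
From F = γ·h_c·A, the centroid depth is h_c = 702/(12.3606 × 11.02) = 5.15366 m.
The centroid lies 2.9/2 = 1.45 m below the top edge, so the top edge sits at h_top = 5.15366 − 1.45 = 3.70366 m below the surface.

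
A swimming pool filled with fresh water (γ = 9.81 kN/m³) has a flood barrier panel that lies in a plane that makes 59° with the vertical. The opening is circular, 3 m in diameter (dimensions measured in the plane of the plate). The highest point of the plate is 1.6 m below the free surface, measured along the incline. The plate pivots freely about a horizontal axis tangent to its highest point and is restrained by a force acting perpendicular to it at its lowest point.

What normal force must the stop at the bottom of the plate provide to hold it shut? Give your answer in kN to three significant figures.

γ = 9.81 kN/m³.
The plate makes 59° with the vertical, i.e. θ = 90° − 59° = 31° to the horizontal. Measuring y along the incline from the free-surface line, vertical depth h = y·sinθ with sinθ = 0.515038.
The centroid is at the centre, 1.5 m below the top of the plate, so y_c = 1.6 + 1.5 = 3.1 m and h_c = 3.1 × 0.515038 = 1.59662 m.
A = π(1.5)² = 7.06858 m².
Resultant F = γ·h_c·A = 9.81 × 1.59662 × 7.06858 = 110.714 kN.
I_c = πr⁴/4 = π × 1.5⁴/4 = 3.97608 m⁴.
Centre of pressure: y_p = y_c + I_c/(y_c·A) = 3.1 + 3.97608/(3.1 × 7.06858) = 3.1 + 0.181452 = 3.28145 m along the plane.
The resultant acts 1.5 + 0.181452 = 1.68145 m (along the plate) below the hinge at the top edge, so the moment about the hinge is M = F × 1.68145 = 110.714 × 1.68145 = 186.16 kN·m.
A normal force at the bottom, 3 m from the hinge, must supply this moment: P = 186.16/3 = 62.0533 kN.

P ≈ 62.1 kN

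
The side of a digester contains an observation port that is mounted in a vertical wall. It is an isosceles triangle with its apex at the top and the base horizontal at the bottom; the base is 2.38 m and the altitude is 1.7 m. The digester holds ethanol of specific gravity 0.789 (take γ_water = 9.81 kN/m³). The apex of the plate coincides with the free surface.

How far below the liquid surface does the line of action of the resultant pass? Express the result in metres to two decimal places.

h_p = 1.28 m

γ = 0.789 × 9.81 = 7.74009 kN/m³.
With the apex up, the centroid sits 2h/3 = 2 × 1.7/3 = 1.13333 m below the apex, so the centroid depth is h_c = 1.13333 m.
A = ½ × 2.38 × 1.7 = 2.023 m².
Resultant F = γ·h_c·A = 7.74009 × 1.13333 × 2.023 = 17.7459 kN.
I_c = b·h³/36 = 2.38 × 1.7³/36 = 0.324804 m⁴.
Centre of pressure: y_p = y_c + I_c/(y_c·A) = 1.13333 + 0.324804/(1.13333 × 2.023) = 1.13333 + 0.141667 = 1.275 m along the plane.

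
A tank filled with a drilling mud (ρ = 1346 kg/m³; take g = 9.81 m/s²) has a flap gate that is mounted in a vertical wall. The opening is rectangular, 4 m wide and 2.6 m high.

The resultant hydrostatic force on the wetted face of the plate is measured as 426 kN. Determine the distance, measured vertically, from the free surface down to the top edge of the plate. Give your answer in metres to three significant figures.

d_top ≈ 1.80 m

γ = ρg = 1346 × 9.81 / 1000 = 13.20426 kN/m³.
A = 4 × 2.6 = 10.4 m².
From F = γ·h_c·A, the centroid depth is h_c = 426/(13.20426 × 10.4) = 3.10215 m.
The centroid lies 2.6/2 = 1.3 m below the top edge, so the top edge sits at h_top = 3.10215 − 1.3 = 1.80215 m below the surface.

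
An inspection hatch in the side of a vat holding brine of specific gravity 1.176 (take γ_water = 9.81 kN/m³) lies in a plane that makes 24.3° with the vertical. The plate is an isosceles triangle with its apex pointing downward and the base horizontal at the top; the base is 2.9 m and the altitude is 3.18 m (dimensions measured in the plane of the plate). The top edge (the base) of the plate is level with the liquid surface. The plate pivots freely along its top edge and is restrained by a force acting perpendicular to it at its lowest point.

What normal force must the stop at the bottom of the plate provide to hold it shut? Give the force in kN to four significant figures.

γ = 1.176 × 9.81 = 11.53656 kN/m³.
The plate makes 24.3° with the vertical, i.e. θ = 90° − 24.3° = 65.7° to the horizontal. Measuring y along the incline from the free-surface line, vertical depth h = y·sinθ with sinθ = 0.911403.
With the apex down, the centroid sits h/3 = 3.18/3 = 1.06 m below the base (the top edge), so y_c = 1.06 m and h_c = 1.06 × 0.911403 = 0.966087 m.
A = ½ × 2.9 × 3.18 = 4.611 m².
Resultant F = γ·h_c·A = 11.53656 × 0.966087 × 4.611 = 51.3911 kN.
I_c = b·h³/36 = 2.9 × 3.18³/36 = 2.59046 m⁴.
Centre of pressure: y_p = y_c + I_c/(y_c·A) = 1.06 + 2.59046/(1.06 × 4.611) = 1.06 + 0.53 = 1.59 m along the plane.
The resultant acts 1.06 + 0.53 = 1.59 m (along the plate) below the hinge at the top edge, so the moment about the hinge is M = F × 1.59 = 51.3911 × 1.59 = 81.7118 kN·m.
A normal force at the bottom, 3.18 m from the hinge, must supply this moment: P = 81.7118/3.18 = 25.6955 kN.

P ≈ 25.70 kN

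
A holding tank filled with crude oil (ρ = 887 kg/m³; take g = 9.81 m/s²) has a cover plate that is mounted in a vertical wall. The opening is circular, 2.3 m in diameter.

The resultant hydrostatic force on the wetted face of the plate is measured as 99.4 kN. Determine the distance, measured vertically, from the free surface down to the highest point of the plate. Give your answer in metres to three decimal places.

γ = ρg = 887 × 9.81 / 1000 = 8.70147 kN/m³.
A = π(1.15)² = 4.15476 m².
From F = γ·h_c·A, the centroid depth is h_c = 99.4/(8.70147 × 4.15476) = 2.74946 m.
The centroid is at the centre, 1.15 m below the top of the plate, so the highest point sits at h_top = 2.74946 − 1.15 = 1.59946 m below the surface.

d_top ≈ 1.599 m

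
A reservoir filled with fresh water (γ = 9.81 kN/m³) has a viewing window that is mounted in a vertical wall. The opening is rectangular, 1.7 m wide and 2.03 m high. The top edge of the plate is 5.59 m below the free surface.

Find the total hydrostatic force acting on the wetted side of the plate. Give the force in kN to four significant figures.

F ≈ 223.6 kN

γ = 9.81 kN/m³.
The centroid lies 2.03/2 = 1.015 m below the top edge, so the centroid depth is h_c = 5.59 + 1.015 = 6.605 m.
A = 1.7 × 2.03 = 3.451 m².
Resultant F = γ·h_c·A = 9.81 × 6.605 × 3.451 = 223.608 kN.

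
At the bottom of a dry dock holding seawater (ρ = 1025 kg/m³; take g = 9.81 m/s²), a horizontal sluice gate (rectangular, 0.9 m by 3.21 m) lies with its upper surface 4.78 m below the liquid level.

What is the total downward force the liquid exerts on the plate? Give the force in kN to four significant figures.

F ≈ 138.9 kN

γ = ρg = 1025 × 9.81 / 1000 = 10.05525 kN/m³.
The plate is horizontal, so pressure is uniform at p = γ·h = 10.05525 × 4.78 = 48.0641 kN/m².
A = 0.9 × 3.21 = 2.889 m².
F = p·A = 48.0641 × 2.889 = 138.857 kN.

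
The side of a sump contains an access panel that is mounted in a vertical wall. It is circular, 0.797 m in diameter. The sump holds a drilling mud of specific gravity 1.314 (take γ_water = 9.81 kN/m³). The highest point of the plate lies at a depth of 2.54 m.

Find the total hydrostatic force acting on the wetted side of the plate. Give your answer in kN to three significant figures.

F ≈ 18.9 kN

γ = 1.314 × 9.81 = 12.89034 kN/m³.
The centroid is at the centre, 0.3985 m below the top of the plate, so the centroid depth is h_c = 2.54 + 0.3985 = 2.9385 m.
A = π(0.3985)² = 0.498892 m².
Resultant F = γ·h_c·A = 12.89034 × 2.9385 × 0.498892 = 18.8972 kN.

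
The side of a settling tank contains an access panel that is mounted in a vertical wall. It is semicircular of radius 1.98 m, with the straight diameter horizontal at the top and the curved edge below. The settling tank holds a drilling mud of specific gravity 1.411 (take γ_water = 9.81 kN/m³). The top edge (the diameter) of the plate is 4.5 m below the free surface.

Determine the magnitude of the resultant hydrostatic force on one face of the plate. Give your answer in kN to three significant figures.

F ≈ 455 kN

γ = 1.411 × 9.81 = 13.84191 kN/m³.
The centroid of a semicircle lies 4r/(3π) = 0.840338 m from the diameter, here below the top edge, so the centroid depth is h_c = 4.5 + 0.840338 = 5.34034 m.
A = πr²/2 = π × 1.98²/2 = 6.15815 m².
Resultant F = γ·h_c·A = 13.84191 × 5.34034 × 6.15815 = 455.214 kN.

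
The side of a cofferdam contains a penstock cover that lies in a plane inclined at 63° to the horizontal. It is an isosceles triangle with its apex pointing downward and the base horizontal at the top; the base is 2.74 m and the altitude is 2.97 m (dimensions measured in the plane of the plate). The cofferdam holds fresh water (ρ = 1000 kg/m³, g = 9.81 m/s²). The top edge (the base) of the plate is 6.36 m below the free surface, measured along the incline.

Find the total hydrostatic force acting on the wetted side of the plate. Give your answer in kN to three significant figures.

F ≈ 261 kN

γ = ρg = 1000 × 9.81 = 9810 N/m³ = 9.81 kN/m³.
Let θ = 63° be the plate's angle to the horizontal; measure y along the incline from where the plane meets the free surface. Vertical depth h = y·sinθ with sinθ = 0.891007.
With the apex down, the centroid sits h/3 = 2.97/3 = 0.99 m below the base (the top edge), so y_c = 6.36 + 0.99 = 7.35 m and h_c = 7.35 × 0.891007 = 6.5489 m.
A = ½ × 2.74 × 2.97 = 4.0689 m².
Resultant F = γ·h_c·A = 9.81 × 6.5489 × 4.0689 = 261.405 kN.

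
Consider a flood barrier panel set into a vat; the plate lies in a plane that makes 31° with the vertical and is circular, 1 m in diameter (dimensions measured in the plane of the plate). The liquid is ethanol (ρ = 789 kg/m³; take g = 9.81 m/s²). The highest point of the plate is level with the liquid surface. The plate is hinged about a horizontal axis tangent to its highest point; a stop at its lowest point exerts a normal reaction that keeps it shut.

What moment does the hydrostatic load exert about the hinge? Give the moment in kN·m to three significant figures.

γ = ρg = 789 × 9.81 / 1000 = 7.74009 kN/m³.
The plate makes 31° with the vertical, i.e. θ = 90° − 31° = 59° to the horizontal. Measuring y along the incline from the free-surface line, vertical depth h = y·sinθ with sinθ = 0.857167.
The centroid is at the centre, 0.5 m below the top of the plate, so y_c = 0.5 m and h_c = 0.5 × 0.857167 = 0.428584 m.
A = π(0.5)² = 0.785398 m².
Resultant F = γ·h_c·A = 7.74009 × 0.428584 × 0.785398 = 2.60538 kN.
I_c = πr⁴/4 = π × 0.5⁴/4 = 0.0490874 m⁴.
Centre of pressure: y_p = y_c + I_c/(y_c·A) = 0.5 + 0.0490874/(0.5 × 0.785398) = 0.5 + 0.125 = 0.625 m along the plane.
The resultant acts 0.5 + 0.125 = 0.625 m (along the plate) below the hinge at the top edge, so the moment about the hinge is M = F × 0.625 = 2.60538 × 0.625 = 1.62836 kN·m.

M ≈ 1.63 kN·m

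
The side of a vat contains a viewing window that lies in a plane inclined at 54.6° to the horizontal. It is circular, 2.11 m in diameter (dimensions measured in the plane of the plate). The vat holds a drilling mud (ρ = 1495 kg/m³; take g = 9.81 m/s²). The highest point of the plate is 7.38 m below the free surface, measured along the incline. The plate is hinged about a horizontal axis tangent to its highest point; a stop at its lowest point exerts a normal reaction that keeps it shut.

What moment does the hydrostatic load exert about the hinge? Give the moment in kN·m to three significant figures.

M ≈ 384 kN·m

γ = ρg = 1495 × 9.81 / 1000 = 14.66595 kN/m³.
Let θ = 54.6° be the plate's angle to the horizontal; measure y along the incline from where the plane meets the free surface. Vertical depth h = y·sinθ with sinθ = 0.815128.
The centroid is at the centre, 1.055 m below the top of the plate, so y_c = 7.38 + 1.055 = 8.435 m and h_c = 8.435 × 0.815128 = 6.8756 m.
A = π(1.055)² = 3.49667 m².
Resultant F = γ·h_c·A = 14.66595 × 6.8756 × 3.49667 = 352.594 kN.
I_c = πr⁴/4 = π × 1.055⁴/4 = 0.972971 m⁴.
Centre of pressure: y_p = y_c + I_c/(y_c·A) = 8.435 + 0.972971/(8.435 × 3.49667) = 8.435 + 0.0329883 = 8.46799 m along the plane.
The resultant acts 1.055 + 0.0329883 = 1.08799 m (along the plate) below the hinge at the top edge, so the moment about the hinge is M = F × 1.08799 = 352.594 × 1.08799 = 383.619 kN·m.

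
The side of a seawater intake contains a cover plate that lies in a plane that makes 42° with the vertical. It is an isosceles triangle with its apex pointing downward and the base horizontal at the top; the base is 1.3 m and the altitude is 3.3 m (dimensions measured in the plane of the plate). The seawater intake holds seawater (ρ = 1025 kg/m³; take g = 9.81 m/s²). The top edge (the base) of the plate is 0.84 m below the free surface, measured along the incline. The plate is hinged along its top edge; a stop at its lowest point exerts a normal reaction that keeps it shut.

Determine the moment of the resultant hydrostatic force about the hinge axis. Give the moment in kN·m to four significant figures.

M ≈ 43.90 kN·m

γ = ρg = 1025 × 9.81 / 1000 = 10.05525 kN/m³.
The plate makes 42° with the vertical, i.e. θ = 90° − 42° = 48° to the horizontal. Measuring y along the incline from the free-surface line, vertical depth h = y·sinθ with sinθ = 0.743145.
With the apex down, the centroid sits h/3 = 3.3/3 = 1.1 m below the base (the top edge), so y_c = 0.84 + 1.1 = 1.94 m and h_c = 1.94 × 0.743145 = 1.4417 m.
A = ½ × 1.3 × 3.3 = 2.145 m².
Resultant F = γ·h_c·A = 10.05525 × 1.4417 × 2.145 = 31.0953 kN.
I_c = b·h³/36 = 1.3 × 3.3³/36 = 1.29773 m⁴.
Centre of pressure: y_p = y_c + I_c/(y_c·A) = 1.94 + 1.29773/(1.94 × 2.145) = 1.94 + 0.311857 = 2.25186 m along the plane.
The resultant acts 1.1 + 0.311857 = 1.41186 m (along the plate) below the hinge at the top edge, so the moment about the hinge is M = F × 1.41186 = 31.0953 × 1.41186 = 43.9022 kN·m.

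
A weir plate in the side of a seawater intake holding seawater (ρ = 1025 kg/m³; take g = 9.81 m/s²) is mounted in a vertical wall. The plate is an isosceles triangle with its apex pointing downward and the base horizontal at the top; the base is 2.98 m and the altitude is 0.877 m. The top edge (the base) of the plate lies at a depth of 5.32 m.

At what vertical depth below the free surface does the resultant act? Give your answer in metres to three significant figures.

γ = ρg = 1025 × 9.81 / 1000 = 10.05525 kN/m³.
With the apex down, the centroid sits h/3 = 0.877/3 = 0.292333 m below the base (the top edge), so the centroid depth is h_c = 5.32 + 0.292333 = 5.61233 m.
A = ½ × 2.98 × 0.877 = 1.30673 m².
Resultant F = γ·h_c·A = 10.05525 × 5.61233 × 1.30673 = 73.7432 kN.
I_c = b·h³/36 = 2.98 × 0.877³/36 = 0.0558358 m⁴.
Centre of pressure: y_p = y_c + I_c/(y_c·A) = 5.61233 + 0.0558358/(5.61233 × 1.30673) = 5.61233 + 0.00761349 = 5.61994 m along the plane.

h_p = 5.62 m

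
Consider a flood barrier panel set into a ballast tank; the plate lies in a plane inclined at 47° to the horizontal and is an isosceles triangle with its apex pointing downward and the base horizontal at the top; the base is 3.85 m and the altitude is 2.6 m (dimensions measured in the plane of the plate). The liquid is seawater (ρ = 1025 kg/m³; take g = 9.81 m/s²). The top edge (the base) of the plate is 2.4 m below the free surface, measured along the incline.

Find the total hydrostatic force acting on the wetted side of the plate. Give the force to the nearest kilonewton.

γ = ρg = 1025 × 9.81 / 1000 = 10.05525 kN/m³.
Let θ = 47° be the plate's angle to the horizontal; measure y along the incline from where the plane meets the free surface. Vertical depth h = y·sinθ with sinθ = 0.731354.
With the apex down, the centroid sits h/3 = 2.6/3 = 0.866667 m below the base (the top edge), so y_c = 2.4 + 0.866667 = 3.26667 m and h_c = 3.26667 × 0.731354 = 2.38909 m.
A = ½ × 3.85 × 2.6 = 5.005 m².
Resultant F = γ·h_c·A = 10.05525 × 2.38909 × 5.005 = 120.235 kN.

F ≈ 120 kN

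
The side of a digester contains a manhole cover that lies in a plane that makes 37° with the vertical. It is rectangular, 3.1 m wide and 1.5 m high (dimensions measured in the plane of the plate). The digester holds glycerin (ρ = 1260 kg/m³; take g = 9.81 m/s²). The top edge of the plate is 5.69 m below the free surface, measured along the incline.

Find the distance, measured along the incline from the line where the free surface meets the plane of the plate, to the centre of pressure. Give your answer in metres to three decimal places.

γ = ρg = 1260 × 9.81 / 1000 = 12.3606 kN/m³.
The plate makes 37° with the vertical, i.e. θ = 90° − 37° = 53° to the horizontal. Measuring y along the incline from the free-surface line, vertical depth h = y·sinθ with sinθ = 0.798636.
The centroid lies 1.5/2 = 0.75 m below the top edge, so y_c = 5.69 + 0.75 = 6.44 m and h_c = 6.44 × 0.798636 = 5.14322 m.
A = 3.1 × 1.5 = 4.65 m².
Resultant F = γ·h_c·A = 12.3606 × 5.14322 × 4.65 = 295.616 kN.
I_c = b·h³/12 = 3.1 × 1.5³/12 = 0.871875 m⁴.
Centre of pressure: y_p = y_c + I_c/(y_c·A) = 6.44 + 0.871875/(6.44 × 4.65) = 6.44 + 0.0291149 = 6.46911 m along the plane.

y_p = 6.469 m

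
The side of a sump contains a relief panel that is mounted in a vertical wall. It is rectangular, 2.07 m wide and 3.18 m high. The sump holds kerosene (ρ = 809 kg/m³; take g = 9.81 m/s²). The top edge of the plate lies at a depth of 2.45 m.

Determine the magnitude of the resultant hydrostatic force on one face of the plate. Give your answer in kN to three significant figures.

γ = ρg = 809 × 9.81 / 1000 = 7.93629 kN/m³.
The centroid lies 3.18/2 = 1.59 m below the top edge, so the centroid depth is h_c = 2.45 + 1.59 = 4.04 m.
A = 2.07 × 3.18 = 6.5826 m².
Resultant F = γ·h_c·A = 7.93629 × 4.04 × 6.5826 = 211.055 kN.

F ≈ 211 kN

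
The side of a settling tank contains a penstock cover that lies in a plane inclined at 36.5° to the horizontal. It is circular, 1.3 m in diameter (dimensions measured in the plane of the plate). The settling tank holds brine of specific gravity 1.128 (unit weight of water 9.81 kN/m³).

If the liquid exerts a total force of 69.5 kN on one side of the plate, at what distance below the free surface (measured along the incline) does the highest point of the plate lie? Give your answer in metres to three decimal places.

y_top ≈ 7.305 m

γ = 1.128 × 9.81 = 11.06568 kN/m³.
A = π(0.65)² = 1.32732 m².
From F = γ·h_c·A, the centroid depth is h_c = 69.5/(11.06568 × 1.32732) = 4.73185 m.
Let θ = 36.5° be the plate's angle to the horizontal; measure y along the incline from where the plane meets the free surface. Vertical depth h = y·sinθ with sinθ = 0.594823.
Along the incline, y_c = h_c/sinθ = 4.73185/0.594823 = 7.95506 m.
The centroid is at the centre, 0.65 m below the top of the plate, so the highest point sits at y_top = 7.95506 − 0.65 = 7.30506 m along the incline.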